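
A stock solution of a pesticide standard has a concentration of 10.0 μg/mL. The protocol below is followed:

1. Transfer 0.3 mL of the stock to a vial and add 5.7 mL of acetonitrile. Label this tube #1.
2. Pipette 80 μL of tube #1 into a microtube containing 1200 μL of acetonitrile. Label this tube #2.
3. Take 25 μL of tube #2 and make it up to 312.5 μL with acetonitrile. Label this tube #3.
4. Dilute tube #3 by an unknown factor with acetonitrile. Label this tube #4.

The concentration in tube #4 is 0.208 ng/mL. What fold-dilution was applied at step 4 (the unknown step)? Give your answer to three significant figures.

Step 1: 0.3 mL + 5.7 mL = 6 mL total → factor 6/0.3 = 20
Step 2: 80 μL + 1200 μL = 1280 μL total → factor 1280/80 = 16
Step 3: 25 μL brought to 312.5 μL → factor 312.5/25 = 12.5
Step 4: unknown factor x
Product of known-step factors = 4000
Overall factor = 10.0 μg/mL / (0.208 ng/mL) = 48077
x = 48077 / 4000 = 12.0

12.0-fold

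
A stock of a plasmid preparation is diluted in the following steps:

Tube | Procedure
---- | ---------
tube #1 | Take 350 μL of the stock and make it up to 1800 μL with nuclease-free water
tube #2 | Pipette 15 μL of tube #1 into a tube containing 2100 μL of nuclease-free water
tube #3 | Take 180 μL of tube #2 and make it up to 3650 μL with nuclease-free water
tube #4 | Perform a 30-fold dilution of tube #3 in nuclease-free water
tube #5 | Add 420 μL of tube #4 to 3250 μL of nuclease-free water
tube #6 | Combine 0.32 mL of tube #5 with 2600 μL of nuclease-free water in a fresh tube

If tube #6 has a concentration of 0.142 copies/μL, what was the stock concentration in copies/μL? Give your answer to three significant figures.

Step 1: 350 μL brought to 1800 μL → factor 1800/350 = 5.1429
Step 2: 15 μL + 2100 μL = 2115 μL total → factor 2115/15 = 141
Step 3: 180 μL brought to 3650 μL → factor 3650/180 = 20.278
Step 4: 30-fold → factor 30
Step 5: 420 μL + 3250 μL = 3670 μL total → factor 3670/420 = 8.7381
Step 6: 0.32 mL + 2600 μL = 2.92 mL total → factor 2.92/0.32 = 9.125
Overall dilution factor = 5.1429 × 141 × 20.278 × 30 × 8.7381 × 9.125 = 3.5173 × 10^7
Stock = 0.142 copies/μL × 3.5173 × 10^7 = 4.99 × 10^6 copies/μL

4.99 × 10^6 copies/μL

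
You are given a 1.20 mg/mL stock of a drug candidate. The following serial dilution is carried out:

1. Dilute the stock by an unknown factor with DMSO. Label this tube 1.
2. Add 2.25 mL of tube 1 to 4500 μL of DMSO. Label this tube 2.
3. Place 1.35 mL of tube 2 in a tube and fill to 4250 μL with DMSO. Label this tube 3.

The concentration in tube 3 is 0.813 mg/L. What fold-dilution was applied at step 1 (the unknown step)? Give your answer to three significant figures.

156-fold

Step 1: unknown factor x
Step 2: 2.25 mL + 4500 μL = 6.75 mL total → factor 6.75/2.25 = 3
Step 3: 1.35 mL brought to 4250 μL → factor 4.25/1.35 = 3.1481
Product of known-step factors = 9.4444
Overall factor = 1.20 mg/mL / (0.813 mg/L) = 1476
x = 1476 / 9.4444 = 156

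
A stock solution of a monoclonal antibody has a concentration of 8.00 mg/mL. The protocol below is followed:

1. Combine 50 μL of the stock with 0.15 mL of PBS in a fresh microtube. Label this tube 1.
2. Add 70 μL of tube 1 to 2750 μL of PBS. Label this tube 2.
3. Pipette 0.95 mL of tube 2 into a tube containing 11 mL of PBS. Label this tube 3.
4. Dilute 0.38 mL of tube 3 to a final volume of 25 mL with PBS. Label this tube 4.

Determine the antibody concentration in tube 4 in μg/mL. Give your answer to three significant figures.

0.0600 μg/mL

Step 1: 50 μL + 0.15 mL = 200 μL total → factor 200/50 = 4
Step 2: 70 μL + 2750 μL = 2820 μL total → factor 2820/70 = 40.286
Step 3: 0.95 mL + 11 mL = 11.95 mL total → factor 11.95/0.95 = 12.579
Step 4: 0.38 mL brought to 25 mL → factor 25/0.38 = 65.789
Overall dilution factor = 4 × 40.286 × 12.579 × 65.789 = 1.3336 × 10^5
Final = 8.00 mg/mL / 1.3336 × 10^5 = 5.999 × 10^-5 mg/mL = 0.0600 μg/mL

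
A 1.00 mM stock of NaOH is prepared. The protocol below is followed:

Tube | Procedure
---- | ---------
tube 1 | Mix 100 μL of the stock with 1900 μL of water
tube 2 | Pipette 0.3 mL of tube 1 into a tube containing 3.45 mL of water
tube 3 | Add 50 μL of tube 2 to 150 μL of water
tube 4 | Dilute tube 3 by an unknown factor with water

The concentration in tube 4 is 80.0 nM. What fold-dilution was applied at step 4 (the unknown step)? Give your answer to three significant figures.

12.5-fold

Step 1: 100 μL + 1900 μL = 2000 μL total → factor 2000/100 = 20
Step 2: 0.3 mL + 3.45 mL = 3.75 mL total → factor 3.75/0.3 = 12.5
Step 3: 50 μL + 150 μL = 200 μL total → factor 200/50 = 4
Step 4: unknown factor x
Product of known-step factors = 1000
Overall factor = 1.00 mM / (80.0 nM) = 12500
x = 12500 / 1000 = 12.5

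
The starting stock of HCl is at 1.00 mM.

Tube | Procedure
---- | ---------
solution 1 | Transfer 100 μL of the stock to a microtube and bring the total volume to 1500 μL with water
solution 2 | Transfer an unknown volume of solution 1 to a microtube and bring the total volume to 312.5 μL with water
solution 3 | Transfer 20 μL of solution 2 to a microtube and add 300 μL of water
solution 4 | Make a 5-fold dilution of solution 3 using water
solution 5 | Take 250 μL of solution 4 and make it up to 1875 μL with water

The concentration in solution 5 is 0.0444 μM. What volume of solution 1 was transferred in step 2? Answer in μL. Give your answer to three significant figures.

125 μL

Step 1: 100 μL brought to 1500 μL → factor 1500/100 = 15
Step 2: v brought to 312.5 μL → factor = 312.5 μL/v
Step 3: 20 μL + 300 μL = 320 μL total → factor 320/20 = 16
Step 4: 5-fold → factor 5
Step 5: 250 μL brought to 1875 μL → factor 1875/250 = 7.5
Product of known-step factors = 9000
Overall factor = 1.00 mM / (0.0444 μM) = 22523
Step-2 factor = 22523 / 9000 = 2.5025
v = 312.5 μL / 2.5025 = 125 μL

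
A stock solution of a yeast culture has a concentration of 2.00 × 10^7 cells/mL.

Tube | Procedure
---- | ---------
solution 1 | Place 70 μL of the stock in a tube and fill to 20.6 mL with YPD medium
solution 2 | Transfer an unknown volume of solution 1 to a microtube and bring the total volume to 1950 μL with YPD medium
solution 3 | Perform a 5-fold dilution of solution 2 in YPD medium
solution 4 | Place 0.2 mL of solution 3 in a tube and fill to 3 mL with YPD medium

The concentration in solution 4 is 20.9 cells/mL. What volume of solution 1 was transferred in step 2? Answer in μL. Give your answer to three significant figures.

45.0 μL

Step 1: 70 μL brought to 20.6 mL → factor 20600/70 = 294.29
Step 2: v brought to 1950 μL → factor = 1950 μL/v
Step 3: 5-fold → factor 5
Step 4: 0.2 mL brought to 3 mL → factor 3/0.2 = 15
Product of known-step factors = 22071
Overall factor = 2.00 × 10^7 cells/mL / (20.9 cells/mL) = 9.5694 × 10^5
Step-2 factor = 9.5694 × 10^5 / 22071 = 43.356
v = 1950 μL / 43.356 = 45.0 μL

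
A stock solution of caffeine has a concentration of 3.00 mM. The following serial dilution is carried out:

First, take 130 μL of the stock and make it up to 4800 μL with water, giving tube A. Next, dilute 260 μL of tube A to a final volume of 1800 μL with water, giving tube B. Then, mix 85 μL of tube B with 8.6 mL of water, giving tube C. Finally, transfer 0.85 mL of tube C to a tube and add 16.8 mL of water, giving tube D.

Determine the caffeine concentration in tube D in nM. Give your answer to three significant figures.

5.53 nM

Step 1: 130 μL brought to 4800 μL → factor 4800/130 = 36.923
Step 2: 260 μL brought to 1800 μL → factor 1800/260 = 6.9231
Step 3: 85 μL + 8.6 mL = 8685 μL total → factor 8685/85 = 102.18
Step 4: 0.85 mL + 16.8 mL = 17.65 mL total → factor 17.65/0.85 = 20.765
Overall dilution factor = 36.923 × 6.9231 × 102.18 × 20.765 = 5.4234 × 10^5
Final = 3.00 mM / 5.4234 × 10^5 = 5.532 × 10^-6 mM = 5.53 nM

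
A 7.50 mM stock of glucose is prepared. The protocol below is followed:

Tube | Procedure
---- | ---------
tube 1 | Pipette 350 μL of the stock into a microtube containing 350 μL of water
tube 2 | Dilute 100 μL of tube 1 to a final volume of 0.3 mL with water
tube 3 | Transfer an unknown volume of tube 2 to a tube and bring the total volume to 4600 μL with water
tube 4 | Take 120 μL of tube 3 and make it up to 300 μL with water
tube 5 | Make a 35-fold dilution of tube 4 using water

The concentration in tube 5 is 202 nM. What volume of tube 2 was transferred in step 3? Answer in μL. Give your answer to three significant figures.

Step 1: 350 μL + 350 μL = 700 μL total → factor 700/350 = 2
Step 2: 100 μL brought to 0.3 mL → factor 300/100 = 3
Step 3: v brought to 4600 μL → factor = 4600 μL/v
Step 4: 120 μL brought to 300 μL → factor 300/120 = 2.5
Step 5: 35-fold → factor 35
Product of known-step factors = 525
Overall factor = 7.50 mM / (202 nM) = 37129
Step-3 factor = 37129 / 525 = 70.721
v = 4600 μL / 70.721 = 65.0 μL

65.0 μL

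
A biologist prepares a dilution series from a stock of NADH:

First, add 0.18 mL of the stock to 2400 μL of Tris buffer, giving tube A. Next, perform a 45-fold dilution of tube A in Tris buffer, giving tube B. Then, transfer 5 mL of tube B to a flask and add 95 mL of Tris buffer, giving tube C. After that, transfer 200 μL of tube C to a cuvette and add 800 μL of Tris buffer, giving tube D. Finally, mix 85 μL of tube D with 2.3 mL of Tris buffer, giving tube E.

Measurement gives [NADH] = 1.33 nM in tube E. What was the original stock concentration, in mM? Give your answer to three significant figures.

Step 1: 0.18 mL + 2400 μL = 2.58 mL total → factor 2.58/0.18 = 14.333
Step 2: 45-fold → factor 45
Step 3: 5 mL + 95 mL = 100 mL total → factor 100/5 = 20
Step 4: 200 μL + 800 μL = 1000 μL total → factor 1000/200 = 5
Step 5: 85 μL + 2.3 mL = 2385 μL total → factor 2385/85 = 28.059
Overall dilution factor = 14.333 × 45 × 20 × 5 × 28.059 = 1.8098 × 10^6
Stock = 1.33 nM × 1.8098 × 10^6 = 2.407 × 10^6 nM = 2.41 mM

2.41 mM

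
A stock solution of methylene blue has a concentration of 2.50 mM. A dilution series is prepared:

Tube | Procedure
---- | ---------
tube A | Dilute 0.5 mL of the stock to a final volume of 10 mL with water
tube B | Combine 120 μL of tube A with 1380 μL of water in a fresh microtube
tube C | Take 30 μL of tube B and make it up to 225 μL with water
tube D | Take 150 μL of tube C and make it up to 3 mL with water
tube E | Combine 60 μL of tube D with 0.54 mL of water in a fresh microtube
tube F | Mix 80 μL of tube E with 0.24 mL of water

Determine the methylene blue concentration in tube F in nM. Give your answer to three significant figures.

Step 1: 0.5 mL brought to 10 mL → factor 10/0.5 = 20
Step 2: 120 μL + 1380 μL = 1500 μL total → factor 1500/120 = 12.5
Step 3: 30 μL brought to 225 μL → factor 225/30 = 7.5
Step 4: 150 μL brought to 3 mL → factor 3000/150 = 20
Step 5: 60 μL + 0.54 mL = 600 μL total → factor 600/60 = 10
Step 6: 80 μL + 0.24 mL = 320 μL total → factor 320/80 = 4
Overall dilution factor = 20 × 12.5 × 7.5 × 20 × 10 × 4 = 1.5 × 10^6
Final = 2.50 mM / 1.5 × 10^6 = 1.667 × 10^-6 mM = 1.67 nM

1.67 nM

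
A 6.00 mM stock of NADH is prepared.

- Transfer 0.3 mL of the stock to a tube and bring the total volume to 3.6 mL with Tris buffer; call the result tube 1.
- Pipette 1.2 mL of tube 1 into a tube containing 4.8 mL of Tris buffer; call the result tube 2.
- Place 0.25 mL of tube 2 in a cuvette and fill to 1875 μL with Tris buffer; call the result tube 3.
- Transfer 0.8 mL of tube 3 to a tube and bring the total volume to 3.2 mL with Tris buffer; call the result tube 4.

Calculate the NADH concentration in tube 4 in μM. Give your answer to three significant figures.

3.33 μM

Step 1: 0.3 mL brought to 3.6 mL → factor 3.6/0.3 = 12
Step 2: 1.2 mL + 4.8 mL = 6 mL total → factor 6/1.2 = 5
Step 3: 0.25 mL brought to 1875 μL → factor 1.875/0.25 = 7.5
Step 4: 0.8 mL brought to 3.2 mL → factor 3.2/0.8 = 4
Dilution factor through tube 4 = 12 × 5 × 7.5 × 4 = 1800
[tube 4] = 6.00 mM / 1800 = 0.003333 mM = 3.33 μM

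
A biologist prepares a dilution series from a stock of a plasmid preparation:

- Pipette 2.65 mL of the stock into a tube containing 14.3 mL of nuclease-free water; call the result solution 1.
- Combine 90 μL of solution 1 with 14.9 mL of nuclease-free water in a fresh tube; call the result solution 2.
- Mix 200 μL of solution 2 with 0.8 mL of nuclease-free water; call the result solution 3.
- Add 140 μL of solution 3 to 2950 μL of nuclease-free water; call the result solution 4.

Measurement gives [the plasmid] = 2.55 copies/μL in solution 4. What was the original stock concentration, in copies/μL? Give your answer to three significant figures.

Step 1: 2.65 mL + 14.3 mL = 16.95 mL total → factor 16.95/2.65 = 6.3962
Step 2: 90 μL + 14.9 mL = 14990 μL total → factor 14990/90 = 166.56
Step 3: 200 μL + 0.8 mL = 1000 μL total → factor 1000/200 = 5
Step 4: 140 μL + 2950 μL = 3090 μL total → factor 3090/140 = 22.071
Overall dilution factor = 6.3962 × 166.56 × 5 × 22.071 = 1.1757 × 10^5
Stock = 2.55 copies/μL × 1.1757 × 10^5 = 3.00 × 10^5 copies/μL

3.00 × 10^5 copies/μL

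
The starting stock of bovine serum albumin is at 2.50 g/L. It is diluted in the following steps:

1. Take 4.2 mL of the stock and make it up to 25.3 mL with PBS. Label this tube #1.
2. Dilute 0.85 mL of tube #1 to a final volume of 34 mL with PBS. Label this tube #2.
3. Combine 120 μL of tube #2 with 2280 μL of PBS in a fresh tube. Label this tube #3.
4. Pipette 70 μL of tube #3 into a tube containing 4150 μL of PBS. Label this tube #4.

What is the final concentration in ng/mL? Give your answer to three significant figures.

Step 1: 4.2 mL brought to 25.3 mL → factor 25.3/4.2 = 6.0238
Step 2: 0.85 mL brought to 34 mL → factor 34/0.85 = 40
Step 3: 120 μL + 2280 μL = 2400 μL total → factor 2400/120 = 20
Step 4: 70 μL + 4150 μL = 4220 μL total → factor 4220/70 = 60.286
Overall dilution factor = 6.0238 × 40 × 20 × 60.286 = 2.9052 × 10^5
Final = 2.50 g/L / 2.9052 × 10^5 = 8.605 × 10^-6 g/L = 8.61 ng/mL

8.61 ng/mL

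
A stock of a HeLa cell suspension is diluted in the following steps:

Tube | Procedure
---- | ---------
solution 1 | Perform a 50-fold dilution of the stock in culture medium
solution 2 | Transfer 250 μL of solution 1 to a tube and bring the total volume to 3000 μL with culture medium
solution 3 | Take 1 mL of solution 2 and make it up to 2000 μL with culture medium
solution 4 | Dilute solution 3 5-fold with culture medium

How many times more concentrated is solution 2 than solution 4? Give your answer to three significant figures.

10.0

Step 1: 50-fold → factor 50
Step 2: 250 μL brought to 3000 μL → factor 3000/250 = 12
Step 3: 1 mL brought to 2000 μL → factor 2/1 = 2
Step 4: 5-fold → factor 5
Dilution factor to solution 2 = 600; to solution 4 = 6000
[solution 2]/[solution 4] = (factor to solution 4)/(factor to solution 2) = 6000/600 = 10.0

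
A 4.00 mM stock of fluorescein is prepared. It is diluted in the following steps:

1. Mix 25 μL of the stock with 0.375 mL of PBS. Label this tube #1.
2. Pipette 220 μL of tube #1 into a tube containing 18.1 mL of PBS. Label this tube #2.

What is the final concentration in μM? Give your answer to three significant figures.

3.00 μM

Step 1: 25 μL + 0.375 mL = 400 μL total → factor 400/25 = 16
Step 2: 220 μL + 18.1 mL = 18320 μL total → factor 18320/220 = 83.273
Overall dilution factor = 16 × 83.273 = 1332.4
Final = 4.00 mM / 1332.4 = 0.003002 mM = 3.00 μM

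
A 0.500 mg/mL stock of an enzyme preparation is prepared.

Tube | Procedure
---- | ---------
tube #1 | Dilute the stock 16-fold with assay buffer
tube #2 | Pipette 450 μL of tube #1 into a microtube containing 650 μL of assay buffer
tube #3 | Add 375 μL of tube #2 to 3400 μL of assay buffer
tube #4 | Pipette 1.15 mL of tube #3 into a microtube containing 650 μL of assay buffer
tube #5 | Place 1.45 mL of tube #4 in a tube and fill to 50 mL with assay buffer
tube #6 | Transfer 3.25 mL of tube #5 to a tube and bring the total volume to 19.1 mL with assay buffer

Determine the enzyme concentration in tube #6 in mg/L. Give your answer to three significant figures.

Step 1: 16-fold → factor 16
Step 2: 450 μL + 650 μL = 1100 μL total → factor 1100/450 = 2.4444
Step 3: 375 μL + 3400 μL = 3775 μL total → factor 3775/375 = 10.067
Step 4: 1.15 mL + 650 μL = 1.8 mL total → factor 1.8/1.15 = 1.5652
Step 5: 1.45 mL brought to 50 mL → factor 50/1.45 = 34.483
Step 6: 3.25 mL brought to 19.1 mL → factor 19.1/3.25 = 5.8769
Overall dilution factor = 16 × 2.4444 × 10.067 × 1.5652 × 34.483 × 5.8769 = 1.2489 × 10^5
Final = 0.500 mg/mL / 1.2489 × 10^5 = 4.004 × 10^-6 mg/mL = 0.00400 mg/L

0.00400 mg/L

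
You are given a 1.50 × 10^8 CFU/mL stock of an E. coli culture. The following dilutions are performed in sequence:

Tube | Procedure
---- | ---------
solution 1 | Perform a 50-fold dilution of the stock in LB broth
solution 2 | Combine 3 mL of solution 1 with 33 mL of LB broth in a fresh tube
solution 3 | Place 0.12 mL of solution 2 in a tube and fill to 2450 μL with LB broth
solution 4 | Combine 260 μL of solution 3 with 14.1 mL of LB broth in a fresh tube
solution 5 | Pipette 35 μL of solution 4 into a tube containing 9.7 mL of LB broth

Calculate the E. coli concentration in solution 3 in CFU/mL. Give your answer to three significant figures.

1.22 × 10^4 CFU/mL

Step 1: 50-fold → factor 50
Step 2: 3 mL + 33 mL = 36 mL total → factor 36/3 = 12
Step 3: 0.12 mL brought to 2450 μL → factor 2.45/0.12 = 20.417
Dilution factor through solution 3 = 50 × 12 × 20.417 = 12250
[solution 3] = 1.50 × 10^8 CFU/mL / 12250 = 1.22 × 10^4 CFU/mL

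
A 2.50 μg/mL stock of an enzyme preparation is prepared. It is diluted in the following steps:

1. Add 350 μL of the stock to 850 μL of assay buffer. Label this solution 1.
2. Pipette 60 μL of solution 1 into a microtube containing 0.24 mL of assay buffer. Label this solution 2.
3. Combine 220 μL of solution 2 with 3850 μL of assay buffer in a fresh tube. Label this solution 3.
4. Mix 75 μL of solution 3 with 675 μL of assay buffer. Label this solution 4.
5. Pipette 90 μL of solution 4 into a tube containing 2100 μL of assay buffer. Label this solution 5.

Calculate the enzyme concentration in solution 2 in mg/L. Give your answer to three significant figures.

Step 1: 350 μL + 850 μL = 1200 μL total → factor 1200/350 = 3.4286
Step 2: 60 μL + 0.24 mL = 300 μL total → factor 300/60 = 5
Dilution factor through solution 2 = 3.4286 × 5 = 17.143
[solution 2] = 2.50 μg/mL / 17.143 = 0.1458 μg/mL = 0.146 mg/L

0.146 mg/L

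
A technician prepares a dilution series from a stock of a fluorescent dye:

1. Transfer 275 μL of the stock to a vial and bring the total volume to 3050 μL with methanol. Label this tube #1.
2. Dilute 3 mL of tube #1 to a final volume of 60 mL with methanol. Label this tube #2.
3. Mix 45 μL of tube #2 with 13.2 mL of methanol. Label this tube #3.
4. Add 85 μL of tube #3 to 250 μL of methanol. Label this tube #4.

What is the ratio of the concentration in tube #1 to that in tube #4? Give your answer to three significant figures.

Step 1: 275 μL brought to 3050 μL → factor 3050/275 = 11.091
Step 2: 3 mL brought to 60 mL → factor 60/3 = 20
Step 3: 45 μL + 13.2 mL = 13245 μL total → factor 13245/45 = 294.33
Step 4: 85 μL + 250 μL = 335 μL total → factor 335/85 = 3.9412
Dilution factor to tube #1 = 11.091; to tube #4 = 2.5731 × 10^5
[tube #1]/[tube #4] = (factor to tube #4)/(factor to tube #1) = 2.5731 × 10^5/11.091 = 2.32 × 10^4

2.32 × 10^4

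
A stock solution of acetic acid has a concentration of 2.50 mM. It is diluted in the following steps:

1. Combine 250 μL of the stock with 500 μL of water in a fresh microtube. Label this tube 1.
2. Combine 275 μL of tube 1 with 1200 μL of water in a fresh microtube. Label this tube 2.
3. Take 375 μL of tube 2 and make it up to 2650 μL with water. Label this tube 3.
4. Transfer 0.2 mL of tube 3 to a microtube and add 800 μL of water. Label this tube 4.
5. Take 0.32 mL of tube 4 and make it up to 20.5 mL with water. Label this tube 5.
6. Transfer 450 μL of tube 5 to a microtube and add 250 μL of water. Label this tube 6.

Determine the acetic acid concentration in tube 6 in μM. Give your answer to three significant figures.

Step 1: 250 μL + 500 μL = 750 μL total → factor 750/250 = 3
Step 2: 275 μL + 1200 μL = 1475 μL total → factor 1475/275 = 5.3636
Step 3: 375 μL brought to 2650 μL → factor 2650/375 = 7.0667
Step 4: 0.2 mL + 800 μL = 1 mL total → factor 1/0.2 = 5
Step 5: 0.32 mL brought to 20.5 mL → factor 20.5/0.32 = 64.062
Step 6: 450 μL + 250 μL = 700 μL total → factor 700/450 = 1.5556
Overall dilution factor = 3 × 5.3636 × 7.0667 × 5 × 64.062 × 1.5556 = 56657
Final = 2.50 mM / 56657 = 4.413 × 10^-5 mM = 0.0441 μM

0.0441 μM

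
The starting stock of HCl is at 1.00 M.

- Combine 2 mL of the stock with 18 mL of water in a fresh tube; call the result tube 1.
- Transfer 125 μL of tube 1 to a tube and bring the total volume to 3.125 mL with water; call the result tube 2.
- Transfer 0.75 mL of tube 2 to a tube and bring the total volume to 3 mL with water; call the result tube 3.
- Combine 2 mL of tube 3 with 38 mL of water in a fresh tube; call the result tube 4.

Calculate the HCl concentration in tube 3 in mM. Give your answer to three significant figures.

1.00 mM

Step 1: 2 mL + 18 mL = 20 mL total → factor 20/2 = 10
Step 2: 125 μL brought to 3.125 mL → factor 3125/125 = 25
Step 3: 0.75 mL brought to 3 mL → factor 3/0.75 = 4
Dilution factor through tube 3 = 10 × 25 × 4 = 1000
[tube 3] = 1.00 M / 1000 = 0.001000 M = 1.00 mM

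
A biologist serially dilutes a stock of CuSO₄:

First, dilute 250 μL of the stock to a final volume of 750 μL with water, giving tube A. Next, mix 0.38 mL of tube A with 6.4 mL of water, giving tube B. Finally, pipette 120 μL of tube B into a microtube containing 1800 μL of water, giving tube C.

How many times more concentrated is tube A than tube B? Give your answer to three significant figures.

Step 1: 250 μL brought to 750 μL → factor 750/250 = 3
Step 2: 0.38 mL + 6.4 mL = 6.78 mL total → factor 6.78/0.38 = 17.842
Dilution factor to tube A = 3; to tube B = 53.526
[tube A]/[tube B] = (factor to tube B)/(factor to tube A) = 53.526/3 = 17.8

17.8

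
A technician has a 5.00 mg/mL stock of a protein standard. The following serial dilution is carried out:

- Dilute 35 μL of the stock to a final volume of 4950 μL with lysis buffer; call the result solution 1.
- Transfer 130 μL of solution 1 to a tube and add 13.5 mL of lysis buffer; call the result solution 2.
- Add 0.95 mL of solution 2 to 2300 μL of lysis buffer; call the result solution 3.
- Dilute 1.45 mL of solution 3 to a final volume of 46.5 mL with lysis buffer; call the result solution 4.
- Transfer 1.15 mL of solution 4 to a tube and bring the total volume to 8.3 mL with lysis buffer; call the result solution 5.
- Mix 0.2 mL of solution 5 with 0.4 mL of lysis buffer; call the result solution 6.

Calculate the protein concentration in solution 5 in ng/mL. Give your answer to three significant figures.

0.426 ng/mL

Step 1: 35 μL brought to 4950 μL → factor 4950/35 = 141.43
Step 2: 130 μL + 13.5 mL = 13630 μL total → factor 13630/130 = 104.85
Step 3: 0.95 mL + 2300 μL = 3.25 mL total → factor 3.25/0.95 = 3.4211
Step 4: 1.45 mL brought to 46.5 mL → factor 46.5/1.45 = 32.069
Step 5: 1.15 mL brought to 8.3 mL → factor 8.3/1.15 = 7.2174
Dilution factor through solution 5 = 141.43 × 104.85 × 3.4211 × 32.069 × 7.2174 = 1.1741 × 10^7
[solution 5] = 5.00 mg/mL / 1.1741 × 10^7 = 4.258 × 10^-7 mg/mL = 0.426 ng/mL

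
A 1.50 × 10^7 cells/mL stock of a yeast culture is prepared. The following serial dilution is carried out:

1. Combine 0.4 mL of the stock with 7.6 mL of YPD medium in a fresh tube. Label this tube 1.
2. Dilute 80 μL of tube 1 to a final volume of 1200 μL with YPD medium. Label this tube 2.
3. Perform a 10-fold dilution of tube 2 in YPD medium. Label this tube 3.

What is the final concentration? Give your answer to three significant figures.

Step 1: 0.4 mL + 7.6 mL = 8 mL total → factor 8/0.4 = 20
Step 2: 80 μL brought to 1200 μL → factor 1200/80 = 15
Step 3: 10-fold → factor 10
Overall dilution factor = 20 × 15 × 10 = 3000
Final = 1.50 × 10^7 cells/mL / 3000 = 5.00 × 10^3 cells/mL

5.00 × 10^3 cells/mL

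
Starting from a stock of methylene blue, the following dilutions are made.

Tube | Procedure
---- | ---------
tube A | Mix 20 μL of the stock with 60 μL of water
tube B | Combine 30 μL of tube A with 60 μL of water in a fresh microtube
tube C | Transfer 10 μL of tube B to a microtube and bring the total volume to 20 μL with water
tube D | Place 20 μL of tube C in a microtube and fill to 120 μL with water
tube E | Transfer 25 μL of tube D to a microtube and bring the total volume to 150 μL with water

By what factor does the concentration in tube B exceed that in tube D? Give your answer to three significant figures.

Step 1: 20 μL + 60 μL = 80 μL total → factor 80/20 = 4
Step 2: 30 μL + 60 μL = 90 μL total → factor 90/30 = 3
Step 3: 10 μL brought to 20 μL → factor 20/10 = 2
Step 4: 20 μL brought to 120 μL → factor 120/20 = 6
Dilution factor to tube B = 12; to tube D = 144
[tube B]/[tube D] = (factor to tube D)/(factor to tube B) = 144/12 = 12.0

12.0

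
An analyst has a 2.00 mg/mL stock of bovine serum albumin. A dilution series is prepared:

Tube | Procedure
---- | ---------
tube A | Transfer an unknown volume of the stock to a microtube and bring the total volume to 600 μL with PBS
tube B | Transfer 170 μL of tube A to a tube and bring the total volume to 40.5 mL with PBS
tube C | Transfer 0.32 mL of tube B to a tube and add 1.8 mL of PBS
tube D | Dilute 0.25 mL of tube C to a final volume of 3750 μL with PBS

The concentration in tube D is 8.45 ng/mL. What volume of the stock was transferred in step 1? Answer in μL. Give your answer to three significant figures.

60.0 μL

Step 1: v brought to 600 μL → factor = 600 μL/v
Step 2: 170 μL brought to 40.5 mL → factor 40500/170 = 238.24
Step 3: 0.32 mL + 1.8 mL = 2.12 mL total → factor 2.12/0.32 = 6.625
Step 4: 0.25 mL brought to 3750 μL → factor 3.75/0.25 = 15
Product of known-step factors = 23675
Overall factor = 2.00 mg/mL / (8.45 ng/mL) = 2.3669 × 10^5
Step-1 factor = 2.3669 × 10^5 / 23675 = 9.9975
v = 600 μL / 9.9975 = 60.0 μL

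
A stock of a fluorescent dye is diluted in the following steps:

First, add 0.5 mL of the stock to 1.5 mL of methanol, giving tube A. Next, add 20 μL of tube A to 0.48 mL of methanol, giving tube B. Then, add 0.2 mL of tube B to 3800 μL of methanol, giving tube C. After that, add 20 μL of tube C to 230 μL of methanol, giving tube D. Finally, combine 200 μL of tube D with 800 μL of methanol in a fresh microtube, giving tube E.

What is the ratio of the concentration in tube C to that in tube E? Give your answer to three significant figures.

62.5

Step 1: 0.5 mL + 1.5 mL = 2 mL total → factor 2/0.5 = 4
Step 2: 20 μL + 0.48 mL = 500 μL total → factor 500/20 = 25
Step 3: 0.2 mL + 3800 μL = 4 mL total → factor 4/0.2 = 20
Step 4: 20 μL + 230 μL = 250 μL total → factor 250/20 = 12.5
Step 5: 200 μL + 800 μL = 1000 μL total → factor 1000/200 = 5
Dilution factor to tube C = 2000; to tube E = 1.25 × 10^5
[tube C]/[tube E] = (factor to tube E)/(factor to tube C) = 1.25 × 10^5/2000 = 62.5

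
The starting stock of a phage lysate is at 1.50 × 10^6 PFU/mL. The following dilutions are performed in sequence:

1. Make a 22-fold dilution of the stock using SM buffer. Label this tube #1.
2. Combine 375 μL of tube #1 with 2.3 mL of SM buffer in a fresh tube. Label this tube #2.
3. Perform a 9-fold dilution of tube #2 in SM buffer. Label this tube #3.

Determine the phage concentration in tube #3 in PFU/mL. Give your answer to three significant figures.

1.06 × 10^3 PFU/mL

Step 1: 22-fold → factor 22
Step 2: 375 μL + 2.3 mL = 2675 μL total → factor 2675/375 = 7.1333
Step 3: 9-fold → factor 9
Overall dilution factor = 22 × 7.1333 × 9 = 1412.4
Final = 1.50 × 10^6 PFU/mL / 1412.4 = 1.06 × 10^3 PFU/mL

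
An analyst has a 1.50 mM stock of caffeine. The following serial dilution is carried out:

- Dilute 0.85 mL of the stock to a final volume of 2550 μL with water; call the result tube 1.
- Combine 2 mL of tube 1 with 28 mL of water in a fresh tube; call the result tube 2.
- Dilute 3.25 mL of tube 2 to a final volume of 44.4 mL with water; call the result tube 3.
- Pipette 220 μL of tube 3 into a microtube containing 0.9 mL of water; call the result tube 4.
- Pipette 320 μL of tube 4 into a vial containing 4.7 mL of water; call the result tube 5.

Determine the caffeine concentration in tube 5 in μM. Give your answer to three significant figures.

0.0306 μM

Step 1: 0.85 mL brought to 2550 μL → factor 2.55/0.85 = 3
Step 2: 2 mL + 28 mL = 30 mL total → factor 30/2 = 15
Step 3: 3.25 mL brought to 44.4 mL → factor 44.4/3.25 = 13.662
Step 4: 220 μL + 0.9 mL = 1120 μL total → factor 1120/220 = 5.0909
Step 5: 320 μL + 4.7 mL = 5020 μL total → factor 5020/320 = 15.688
Overall dilution factor = 3 × 15 × 13.662 × 5.0909 × 15.688 = 49098
Final = 1.50 mM / 49098 = 3.055 × 10^-5 mM = 0.0306 μM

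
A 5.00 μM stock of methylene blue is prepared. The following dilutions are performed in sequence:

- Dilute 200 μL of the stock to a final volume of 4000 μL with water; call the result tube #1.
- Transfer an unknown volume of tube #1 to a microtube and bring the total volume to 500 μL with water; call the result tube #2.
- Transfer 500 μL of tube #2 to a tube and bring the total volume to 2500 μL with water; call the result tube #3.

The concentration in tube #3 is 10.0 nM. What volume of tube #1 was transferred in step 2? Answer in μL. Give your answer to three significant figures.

100 μL

Step 1: 200 μL brought to 4000 μL → factor 4000/200 = 20
Step 2: v brought to 500 μL → factor = 500 μL/v
Step 3: 500 μL brought to 2500 μL → factor 2500/500 = 5
Product of known-step factors = 100
Overall factor = 5.00 μM / (10.0 nM) = 500
Step-2 factor = 500 / 100 = 5
v = 500 μL / 5 = 100 μL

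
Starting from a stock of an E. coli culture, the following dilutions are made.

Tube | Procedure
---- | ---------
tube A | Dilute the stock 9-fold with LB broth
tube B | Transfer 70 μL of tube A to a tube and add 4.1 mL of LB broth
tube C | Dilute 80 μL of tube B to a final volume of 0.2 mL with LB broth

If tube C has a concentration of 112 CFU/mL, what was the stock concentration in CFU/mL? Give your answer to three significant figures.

1.50 × 10^5 CFU/mL

Step 1: 9-fold → factor 9
Step 2: 70 μL + 4.1 mL = 4170 μL total → factor 4170/70 = 59.571
Step 3: 80 μL brought to 0.2 mL → factor 200/80 = 2.5
Overall dilution factor = 9 × 59.571 × 2.5 = 1340.4
Stock = 112 CFU/mL × 1340.4 = 1.50 × 10^5 CFU/mL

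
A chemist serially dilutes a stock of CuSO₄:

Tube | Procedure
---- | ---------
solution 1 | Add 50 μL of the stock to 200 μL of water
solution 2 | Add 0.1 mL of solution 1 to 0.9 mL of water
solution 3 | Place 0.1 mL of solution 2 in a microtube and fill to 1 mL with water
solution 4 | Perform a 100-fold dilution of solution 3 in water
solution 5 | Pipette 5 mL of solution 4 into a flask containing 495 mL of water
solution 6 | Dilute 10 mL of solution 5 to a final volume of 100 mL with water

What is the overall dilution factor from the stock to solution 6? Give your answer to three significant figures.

Step 1: 50 μL + 200 μL = 250 μL total → factor 250/50 = 5
Step 2: 0.1 mL + 0.9 mL = 1 mL total → factor 1/0.1 = 10
Step 3: 0.1 mL brought to 1 mL → factor 1/0.1 = 10
Step 4: 100-fold → factor 100
Step 5: 5 mL + 495 mL = 500 mL total → factor 500/5 = 100
Step 6: 10 mL brought to 100 mL → factor 100/10 = 10
Overall dilution factor = 5 × 10 × 10 × 100 × 100 × 10 = 5 × 10^7

5.00 × 10^7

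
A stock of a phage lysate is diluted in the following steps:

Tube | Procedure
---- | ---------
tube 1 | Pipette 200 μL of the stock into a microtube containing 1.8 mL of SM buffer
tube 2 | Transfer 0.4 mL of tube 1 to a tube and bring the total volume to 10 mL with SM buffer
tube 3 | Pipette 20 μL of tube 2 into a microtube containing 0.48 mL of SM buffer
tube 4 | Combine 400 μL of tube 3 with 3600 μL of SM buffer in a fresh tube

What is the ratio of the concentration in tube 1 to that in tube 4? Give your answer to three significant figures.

6.25 × 10^3

Step 1: 200 μL + 1.8 mL = 2000 μL total → factor 2000/200 = 10
Step 2: 0.4 mL brought to 10 mL → factor 10/0.4 = 25
Step 3: 20 μL + 0.48 mL = 500 μL total → factor 500/20 = 25
Step 4: 400 μL + 3600 μL = 4000 μL total → factor 4000/400 = 10
Dilution factor to tube 1 = 10; to tube 4 = 62500
[tube 1]/[tube 4] = (factor to tube 4)/(factor to tube 1) = 62500/10 = 6.25 × 10^3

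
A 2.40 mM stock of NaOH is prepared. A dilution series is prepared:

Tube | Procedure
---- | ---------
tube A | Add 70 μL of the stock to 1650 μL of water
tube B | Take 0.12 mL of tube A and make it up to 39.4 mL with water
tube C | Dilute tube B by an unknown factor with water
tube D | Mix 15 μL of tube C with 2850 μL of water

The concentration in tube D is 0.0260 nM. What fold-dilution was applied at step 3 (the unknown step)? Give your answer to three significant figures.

59.9-fold

Step 1: 70 μL + 1650 μL = 1720 μL total → factor 1720/70 = 24.571
Step 2: 0.12 mL brought to 39.4 mL → factor 39.4/0.12 = 328.33
Step 3: unknown factor x
Step 4: 15 μL + 2850 μL = 2865 μL total → factor 2865/15 = 191
Product of known-step factors = 1.5409 × 10^6
Overall factor = 2.40 mM / (0.0260 nM) = 9.2308 × 10^7
x = 9.2308 × 10^7 / 1.5409 × 10^6 = 59.9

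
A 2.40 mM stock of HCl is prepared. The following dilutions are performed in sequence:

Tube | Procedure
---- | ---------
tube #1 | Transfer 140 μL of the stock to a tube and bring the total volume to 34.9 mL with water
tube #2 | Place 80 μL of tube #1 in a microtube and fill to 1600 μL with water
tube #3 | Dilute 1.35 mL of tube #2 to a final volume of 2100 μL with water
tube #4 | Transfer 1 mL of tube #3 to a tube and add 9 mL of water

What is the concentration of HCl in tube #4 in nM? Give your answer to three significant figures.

30.9 nM

Step 1: 140 μL brought to 34.9 mL → factor 34900/140 = 249.29
Step 2: 80 μL brought to 1600 μL → factor 1600/80 = 20
Step 3: 1.35 mL brought to 2100 μL → factor 2.1/1.35 = 1.5556
Step 4: 1 mL + 9 mL = 10 mL total → factor 10/1 = 10
Overall dilution factor = 249.29 × 20 × 1.5556 × 10 = 77556
Final = 2.40 mM / 77556 = 3.095 × 10^-5 mM = 30.9 nM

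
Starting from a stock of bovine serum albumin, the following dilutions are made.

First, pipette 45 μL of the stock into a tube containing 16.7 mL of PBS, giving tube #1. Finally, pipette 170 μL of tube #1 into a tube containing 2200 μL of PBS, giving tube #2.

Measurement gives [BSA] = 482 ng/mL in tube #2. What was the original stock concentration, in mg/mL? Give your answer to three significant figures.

Step 1: 45 μL + 16.7 mL = 16745 μL total → factor 16745/45 = 372.11
Step 2: 170 μL + 2200 μL = 2370 μL total → factor 2370/170 = 13.941
Overall dilution factor = 372.11 × 13.941 = 5187.7
Stock = 482 ng/mL × 5187.7 = 2.500 × 10^6 ng/mL = 2.50 mg/mL

2.50 mg/mL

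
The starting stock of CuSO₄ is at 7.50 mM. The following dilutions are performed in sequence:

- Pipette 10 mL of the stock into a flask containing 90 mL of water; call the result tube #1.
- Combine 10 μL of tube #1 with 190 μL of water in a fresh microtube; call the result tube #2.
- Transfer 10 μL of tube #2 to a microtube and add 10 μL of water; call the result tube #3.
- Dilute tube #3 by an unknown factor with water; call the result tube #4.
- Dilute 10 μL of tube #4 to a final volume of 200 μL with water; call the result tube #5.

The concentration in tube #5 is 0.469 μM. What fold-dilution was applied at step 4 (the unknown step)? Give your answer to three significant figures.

2.00-fold

Step 1: 10 mL + 90 mL = 100 mL total → factor 100/10 = 10
Step 2: 10 μL + 190 μL = 200 μL total → factor 200/10 = 20
Step 3: 10 μL + 10 μL = 20 μL total → factor 20/10 = 2
Step 4: unknown factor x
Step 5: 10 μL brought to 200 μL → factor 200/10 = 20
Product of known-step factors = 8000
Overall factor = 7.50 mM / (0.469 μM) = 15991
x = 15991 / 8000 = 2.00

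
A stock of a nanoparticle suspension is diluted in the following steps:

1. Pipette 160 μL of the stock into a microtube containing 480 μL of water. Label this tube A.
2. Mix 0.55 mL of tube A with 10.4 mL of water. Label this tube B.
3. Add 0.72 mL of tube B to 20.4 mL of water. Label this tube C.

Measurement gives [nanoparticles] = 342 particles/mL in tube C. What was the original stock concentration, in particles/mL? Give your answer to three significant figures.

7.99 × 10^5 particles/mL

Step 1: 160 μL + 480 μL = 640 μL total → factor 640/160 = 4
Step 2: 0.55 mL + 10.4 mL = 10.95 mL total → factor 10.95/0.55 = 19.909
Step 3: 0.72 mL + 20.4 mL = 21.12 mL total → factor 21.12/0.72 = 29.333
Overall dilution factor = 4 × 19.909 × 29.333 = 2336
Stock = 342 particles/mL × 2336 = 7.99 × 10^5 particles/mL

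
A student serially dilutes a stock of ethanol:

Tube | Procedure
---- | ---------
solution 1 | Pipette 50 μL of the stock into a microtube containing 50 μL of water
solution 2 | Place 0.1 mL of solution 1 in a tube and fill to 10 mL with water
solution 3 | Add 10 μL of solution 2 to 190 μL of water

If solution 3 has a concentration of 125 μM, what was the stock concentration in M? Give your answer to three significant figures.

0.500 M

Step 1: 50 μL + 50 μL = 100 μL total → factor 100/50 = 2
Step 2: 0.1 mL brought to 10 mL → factor 10/0.1 = 100
Step 3: 10 μL + 190 μL = 200 μL total → factor 200/10 = 20
Overall dilution factor = 2 × 100 × 20 = 4000
Stock = 125 μM × 4000 = 5.000 × 10^5 μM = 0.500 M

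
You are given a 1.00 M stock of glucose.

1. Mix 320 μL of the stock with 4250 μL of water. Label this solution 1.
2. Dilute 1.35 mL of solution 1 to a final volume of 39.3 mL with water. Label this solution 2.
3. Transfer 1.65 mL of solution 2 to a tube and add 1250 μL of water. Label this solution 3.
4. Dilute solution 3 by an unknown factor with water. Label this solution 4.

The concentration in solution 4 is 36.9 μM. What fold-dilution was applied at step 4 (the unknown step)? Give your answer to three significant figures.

Step 1: 320 μL + 4250 μL = 4570 μL total → factor 4570/320 = 14.281
Step 2: 1.35 mL brought to 39.3 mL → factor 39.3/1.35 = 29.111
Step 3: 1.65 mL + 1250 μL = 2.9 mL total → factor 2.9/1.65 = 1.7576
Step 4: unknown factor x
Product of known-step factors = 730.7
Overall factor = 1.00 M / (36.9 μM) = 27100
x = 27100 / 730.7 = 37.1

37.1-fold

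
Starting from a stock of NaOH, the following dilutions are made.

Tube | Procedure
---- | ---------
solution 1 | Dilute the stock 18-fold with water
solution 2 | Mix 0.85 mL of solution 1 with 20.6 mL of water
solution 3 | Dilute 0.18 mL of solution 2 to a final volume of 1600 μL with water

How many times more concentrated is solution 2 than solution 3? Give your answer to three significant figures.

Step 1: 18-fold → factor 18
Step 2: 0.85 mL + 20.6 mL = 21.45 mL total → factor 21.45/0.85 = 25.235
Step 3: 0.18 mL brought to 1600 μL → factor 1.6/0.18 = 8.8889
Dilution factor to solution 2 = 454.24; to solution 3 = 4037.6
[solution 2]/[solution 3] = (factor to solution 3)/(factor to solution 2) = 4037.6/454.24 = 8.89

8.89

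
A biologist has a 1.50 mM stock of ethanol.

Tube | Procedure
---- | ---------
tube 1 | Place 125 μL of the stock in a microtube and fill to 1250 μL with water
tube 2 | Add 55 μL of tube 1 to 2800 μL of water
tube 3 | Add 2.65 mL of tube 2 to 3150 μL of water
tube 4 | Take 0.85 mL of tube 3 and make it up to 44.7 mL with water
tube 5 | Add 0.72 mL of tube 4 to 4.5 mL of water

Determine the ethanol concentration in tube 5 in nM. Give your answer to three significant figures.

3.46 nM

Step 1: 125 μL brought to 1250 μL → factor 1250/125 = 10
Step 2: 55 μL + 2800 μL = 2855 μL total → factor 2855/55 = 51.909
Step 3: 2.65 mL + 3150 μL = 5.8 mL total → factor 5.8/2.65 = 2.1887
Step 4: 0.85 mL brought to 44.7 mL → factor 44.7/0.85 = 52.588
Step 5: 0.72 mL + 4.5 mL = 5.22 mL total → factor 5.22/0.72 = 7.25
Overall dilution factor = 10 × 51.909 × 2.1887 × 52.588 × 7.25 = 4.3316 × 10^5
Final = 1.50 mM / 4.3316 × 10^5 = 3.463 × 10^-6 mM = 3.46 nM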